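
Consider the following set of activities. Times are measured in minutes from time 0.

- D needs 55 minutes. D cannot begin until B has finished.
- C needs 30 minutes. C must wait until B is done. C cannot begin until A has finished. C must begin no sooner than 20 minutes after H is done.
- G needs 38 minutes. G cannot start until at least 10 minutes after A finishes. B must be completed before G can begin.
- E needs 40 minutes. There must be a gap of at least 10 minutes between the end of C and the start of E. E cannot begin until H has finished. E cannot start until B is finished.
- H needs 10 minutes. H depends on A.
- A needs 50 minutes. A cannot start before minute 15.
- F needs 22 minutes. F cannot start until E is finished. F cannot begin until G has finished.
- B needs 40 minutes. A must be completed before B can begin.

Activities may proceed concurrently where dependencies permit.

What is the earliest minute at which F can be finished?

207

After its own release at minute 15, A can start at minute 15 and finishes at minute 65.
After A (finishes minute 65), H can start at minute 65 and finishes at minute 75.
After A (finishes minute 65), B can start at minute 65 and finishes at minute 105.
For G: A (finishes minute 65, plus 10-minute gap → minute 75); B (finishes minute 105). Taking the maximum gives a start of minute 105, and it finishes at 105 + 38 = minute 143.
C cannot start until B (finishes minute 105); A (finishes minute 65); H (finishes minute 75, plus 20-minute gap → minute 95). The controlling bound is minute 105, so C finishes at 105 + 30 = minute 135.
E has to wait for C (finishes minute 135, plus 10-minute gap → minute 145); H (finishes minute 75); B (finishes minute 105). The latest of these is minute 145, so E runs minute 145 to 145 + 40 = minute 185.
F needs all of E (finishes minute 185); G (finishes minute 143). That puts its earliest start at minute 185; it finishes at 185 + 22 = minute 207.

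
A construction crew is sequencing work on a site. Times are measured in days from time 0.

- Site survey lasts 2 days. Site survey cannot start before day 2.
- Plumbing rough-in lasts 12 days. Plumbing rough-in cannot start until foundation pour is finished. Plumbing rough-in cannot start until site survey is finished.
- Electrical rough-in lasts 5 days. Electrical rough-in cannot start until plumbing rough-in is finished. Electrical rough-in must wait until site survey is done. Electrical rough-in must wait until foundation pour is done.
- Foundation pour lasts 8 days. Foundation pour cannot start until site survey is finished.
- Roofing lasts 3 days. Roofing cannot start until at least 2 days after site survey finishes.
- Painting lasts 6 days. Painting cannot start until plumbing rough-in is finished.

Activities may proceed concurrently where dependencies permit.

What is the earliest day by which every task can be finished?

30

After its own release at day 2, site survey can start at day 2 and finishes at day 4.
Roofing waits on site survey (finishes day 4, plus 2-day gap → day 6), so it starts at day 6 and finishes at 6 + 3 = day 9.
Foundation pour cannot begin until site survey (finishes day 4). It runs from day 4 to 4 + 8 = day 12.
Plumbing rough-in has to wait for foundation pour (finishes day 12); site survey (finishes day 4). The latest of these is day 12, so plumbing rough-in runs day 12 to 12 + 12 = day 24.
Painting waits on plumbing rough-in (finishes day 24), so it starts at day 24 and finishes at 24 + 6 = day 30.
Electrical rough-in has to wait for plumbing rough-in (finishes day 24); site survey (finishes day 4); foundation pour (finishes day 12). The latest of these is day 24, so electrical rough-in runs day 24 to 24 + 5 = day 29.
All tasks are finished once the last one completes. Finish times: Site survey at 4, Foundation pour at 12, Roofing at 9, Plumbing rough-in at 24, Electrical rough-in at 29, Painting at 30. The latest is day 30.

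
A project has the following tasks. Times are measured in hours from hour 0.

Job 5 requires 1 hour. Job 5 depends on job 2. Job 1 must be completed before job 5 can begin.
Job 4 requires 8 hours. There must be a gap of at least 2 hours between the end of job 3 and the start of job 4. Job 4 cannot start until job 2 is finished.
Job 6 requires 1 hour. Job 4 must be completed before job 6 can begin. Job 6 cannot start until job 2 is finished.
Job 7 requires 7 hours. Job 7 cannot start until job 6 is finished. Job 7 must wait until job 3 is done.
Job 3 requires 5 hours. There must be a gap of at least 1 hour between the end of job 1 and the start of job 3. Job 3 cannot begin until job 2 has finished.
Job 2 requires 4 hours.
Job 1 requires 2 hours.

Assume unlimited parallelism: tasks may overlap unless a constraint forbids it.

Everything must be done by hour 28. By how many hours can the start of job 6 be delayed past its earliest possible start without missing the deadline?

1

Nothing blocks job 2, so it runs from hour 0 to hour 4.
Job 1 has no prerequisites, so it starts at hour 0 and finishes at hour 2.
Job 3 needs all of job 1 (finishes hour 2, plus 1-hour gap → hour 3); job 2 (finishes hour 4). That puts its earliest start at hour 4; it finishes at 4 + 5 = hour 9.
Job 4 needs all of job 3 (finishes hour 9, plus 2-hour gap → hour 11); job 2 (finishes hour 4). That puts its earliest start at hour 11; it finishes at 11 + 8 = hour 19.
Job 6 has to wait for job 4 (finishes hour 19); job 2 (finishes hour 4). The latest of these is hour 19, so job 6 runs hour 19 to 19 + 1 = hour 20.

Working backward from the deadline:
Nothing follows job 7; the deadline of hour 28 is its only limit. It must start by 28 − 7 = hour 21.
Job 6 must finish before job 7 (must start by hour 21). With a 1-hour duration, job 6 must start by 21 − 1 = hour 20.
So job 6 can start as early as hour 19 and as late as hour 20, giving 20 − 19 = 1 hour of slack.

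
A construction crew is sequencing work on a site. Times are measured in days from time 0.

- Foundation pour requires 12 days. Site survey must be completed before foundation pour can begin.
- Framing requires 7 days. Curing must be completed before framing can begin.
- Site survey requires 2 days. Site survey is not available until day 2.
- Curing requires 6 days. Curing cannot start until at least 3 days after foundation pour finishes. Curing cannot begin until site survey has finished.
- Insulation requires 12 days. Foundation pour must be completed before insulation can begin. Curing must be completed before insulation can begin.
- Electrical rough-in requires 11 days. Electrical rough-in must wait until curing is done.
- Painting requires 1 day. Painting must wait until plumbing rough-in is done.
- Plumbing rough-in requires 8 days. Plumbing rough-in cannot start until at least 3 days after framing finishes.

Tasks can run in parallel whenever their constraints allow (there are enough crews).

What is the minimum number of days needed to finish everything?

44

Site survey cannot begin until its own release at day 2. It runs from day 2 to 2 + 2 = day 4.
Foundation pour waits on site survey (finishes day 4), so it starts at day 4 and finishes at 4 + 12 = day 16.
Curing has to wait for foundation pour (finishes day 16, plus 3-day gap → day 19); site survey (finishes day 4). The latest of these is day 19, so curing runs day 19 to 19 + 6 = day 25.
Insulation cannot start until foundation pour (finishes day 16); curing (finishes day 25). The controlling bound is day 25, so insulation finishes at 25 + 12 = day 37.
Electrical rough-in cannot begin until curing (finishes day 25). It runs from day 25 to 25 + 11 = day 36.
Framing waits on curing (finishes day 25), so it starts at day 25 and finishes at 25 + 7 = day 32.
Plumbing rough-in waits on framing (finishes day 32, plus 3-day gap → day 35), so it starts at day 35 and finishes at 35 + 8 = day 43.
After plumbing rough-in (finishes day 43), painting can start at day 43 and finishes at day 44.
All tasks are finished once the last one completes. Finish times: Site survey at 4, Foundation pour at 16, Curing at 25, Framing at 32, Plumbing rough-in at 43, Electrical rough-in at 36, Insulation at 37, Painting at 44. The latest is day 44.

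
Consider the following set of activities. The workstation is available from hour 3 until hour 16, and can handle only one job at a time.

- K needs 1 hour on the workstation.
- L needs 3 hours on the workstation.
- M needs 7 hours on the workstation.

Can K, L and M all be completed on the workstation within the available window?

Yes

The workstation window is 16 − 3 = 13 hours.
Running back to back, the jobs need 1 + 3 + 7 = 11 hours on the workstation.
Since 11 ≤ 13, they fit within the window.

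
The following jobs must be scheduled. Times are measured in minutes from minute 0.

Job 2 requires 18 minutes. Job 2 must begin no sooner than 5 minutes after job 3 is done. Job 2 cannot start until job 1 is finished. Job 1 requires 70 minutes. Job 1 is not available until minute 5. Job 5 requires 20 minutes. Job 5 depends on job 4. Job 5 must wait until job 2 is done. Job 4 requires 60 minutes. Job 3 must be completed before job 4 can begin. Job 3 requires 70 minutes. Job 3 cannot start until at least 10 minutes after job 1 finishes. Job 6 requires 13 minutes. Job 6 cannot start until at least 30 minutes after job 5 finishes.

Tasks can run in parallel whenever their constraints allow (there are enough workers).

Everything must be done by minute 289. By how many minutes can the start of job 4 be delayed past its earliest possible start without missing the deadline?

11

Job 1 waits on its own release at minute 5, so it starts at minute 5 and finishes at 5 + 70 = minute 75.
Job 3 waits on job 1 (finishes minute 75, plus 10-minute gap → minute 85), so it starts at minute 85 and finishes at 85 + 70 = minute 155.
Job 4 cannot begin until job 3 (finishes minute 155). It runs from minute 155 to 155 + 60 = minute 215.

Working backward from the deadline:
Job 6 has no dependents, so it just needs to finish by minute 289. Starting by 289 − 13 = minute 276 achieves that.
Since job 6 (must start by minute 276, minus 30-minute gap → minute 246) depends on it, job 5 must finish by minute 246. Backing off its 20-minute duration gives a latest start of minute 226.
Job 4 must finish before job 5 (must start by minute 226). With a 60-minute duration, job 4 must start by 226 − 60 = minute 166.
So job 4 can start as early as minute 155 and as late as minute 166, giving 166 − 155 = 11 minutes of slack.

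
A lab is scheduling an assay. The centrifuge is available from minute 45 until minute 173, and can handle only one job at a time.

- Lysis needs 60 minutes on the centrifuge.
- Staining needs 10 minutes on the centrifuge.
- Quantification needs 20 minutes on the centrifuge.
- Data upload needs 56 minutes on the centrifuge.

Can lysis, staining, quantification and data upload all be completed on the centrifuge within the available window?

The centrifuge window is 173 − 45 = 128 minutes.
Running back to back, the jobs need 60 + 10 + 20 + 56 = 146 minutes on the centrifuge.
Since 146 > 128, they cannot all fit.

No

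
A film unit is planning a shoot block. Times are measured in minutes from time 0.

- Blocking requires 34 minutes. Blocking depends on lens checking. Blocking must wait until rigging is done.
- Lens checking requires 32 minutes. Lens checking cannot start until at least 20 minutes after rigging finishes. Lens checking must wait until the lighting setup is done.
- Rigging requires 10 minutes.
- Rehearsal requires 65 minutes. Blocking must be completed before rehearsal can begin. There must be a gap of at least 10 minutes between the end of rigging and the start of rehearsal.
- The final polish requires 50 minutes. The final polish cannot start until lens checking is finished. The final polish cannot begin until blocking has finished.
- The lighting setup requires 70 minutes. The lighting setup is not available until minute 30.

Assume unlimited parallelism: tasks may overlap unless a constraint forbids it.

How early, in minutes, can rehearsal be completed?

231

After its own release at minute 30, the lighting setup can start at minute 30 and finishes at minute 100.
Nothing blocks rigging, so it runs from minute 0 to minute 10.
For lens checking: rigging (finishes minute 10, plus 20-minute gap → minute 30); the lighting setup (finishes minute 100). Taking the maximum gives a start of minute 100, and it finishes at 100 + 32 = minute 132.
Blocking cannot start until lens checking (finishes minute 132); rigging (finishes minute 10). The controlling bound is minute 132, so blocking finishes at 132 + 34 = minute 166.
Rehearsal needs all of blocking (finishes minute 166); rigging (finishes minute 10, plus 10-minute gap → minute 20). That puts its earliest start at minute 166; it finishes at 166 + 65 = minute 231.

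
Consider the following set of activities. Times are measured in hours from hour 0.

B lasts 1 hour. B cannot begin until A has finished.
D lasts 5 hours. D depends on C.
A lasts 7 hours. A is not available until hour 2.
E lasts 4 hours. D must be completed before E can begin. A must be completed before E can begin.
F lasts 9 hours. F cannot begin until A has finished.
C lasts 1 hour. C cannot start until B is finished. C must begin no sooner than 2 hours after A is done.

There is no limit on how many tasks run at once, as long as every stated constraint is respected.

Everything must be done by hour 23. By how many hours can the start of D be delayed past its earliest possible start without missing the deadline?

2

After its own release at hour 2, A can start at hour 2 and finishes at hour 9.
B cannot begin until A (finishes hour 9). It runs from hour 9 to 9 + 1 = hour 10.
C needs all of B (finishes hour 10); A (finishes hour 9, plus 2-hour gap → hour 11). That puts its earliest start at hour 11; it finishes at 11 + 1 = hour 12.
D cannot begin until C (finishes hour 12). It runs from hour 12 to 12 + 5 = hour 17.

Working backward from the deadline:
Nothing follows E; the deadline of hour 23 is its only limit. It must start by 23 − 4 = hour 19.
D feeds into E (must start by hour 19); so D must finish by hour 19 and therefore start by hour 14.
So D can start as early as hour 12 and as late as hour 14, giving 14 − 12 = 2 hours of slack.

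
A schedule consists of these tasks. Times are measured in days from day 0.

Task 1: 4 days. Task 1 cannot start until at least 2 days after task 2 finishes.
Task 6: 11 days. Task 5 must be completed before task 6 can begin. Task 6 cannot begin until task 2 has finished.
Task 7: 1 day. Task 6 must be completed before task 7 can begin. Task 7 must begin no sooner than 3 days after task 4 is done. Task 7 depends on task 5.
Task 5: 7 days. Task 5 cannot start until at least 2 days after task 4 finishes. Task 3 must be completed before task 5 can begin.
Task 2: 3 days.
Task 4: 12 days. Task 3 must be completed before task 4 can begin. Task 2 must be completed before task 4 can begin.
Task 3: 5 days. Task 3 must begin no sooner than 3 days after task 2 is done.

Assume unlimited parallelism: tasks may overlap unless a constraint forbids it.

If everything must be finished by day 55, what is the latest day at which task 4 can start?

22

Task 7 must finish by day 55; it takes 1 day, so it must start by 55 − 1 = day 54.
Since task 7 (must start by day 54) depends on it, task 6 must finish by day 54. Backing off its 11-day duration gives a latest start of day 43.
Task 5 must finish in time for task 6 (must start by day 43); task 7 (must start by day 54). The tightest is day 43, so task 5 must start by 43 − 7 = day 36.
Task 4 must finish in time for task 5 (must start by day 36, minus 2-day gap → day 34); task 7 (must start by day 54, minus 3-day gap → day 51). The tightest is day 34, so task 4 must start by 34 − 12 = day 22.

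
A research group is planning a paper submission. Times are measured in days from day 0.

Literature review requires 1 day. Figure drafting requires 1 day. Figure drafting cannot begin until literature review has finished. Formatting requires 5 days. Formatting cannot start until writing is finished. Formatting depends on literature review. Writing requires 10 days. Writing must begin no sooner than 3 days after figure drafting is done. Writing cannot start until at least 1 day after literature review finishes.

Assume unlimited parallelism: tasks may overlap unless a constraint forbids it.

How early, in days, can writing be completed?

15

Literature review has no prerequisites, so it starts at day 0 and finishes at day 1.
Figure drafting waits on literature review (finishes day 1), so it starts at day 1 and finishes at 1 + 1 = day 2.
Writing needs all of figure drafting (finishes day 2, plus 3-day gap → day 5); literature review (finishes day 1, plus 1-day gap → day 2). That puts its earliest start at day 5; it finishes at 5 + 10 = day 15.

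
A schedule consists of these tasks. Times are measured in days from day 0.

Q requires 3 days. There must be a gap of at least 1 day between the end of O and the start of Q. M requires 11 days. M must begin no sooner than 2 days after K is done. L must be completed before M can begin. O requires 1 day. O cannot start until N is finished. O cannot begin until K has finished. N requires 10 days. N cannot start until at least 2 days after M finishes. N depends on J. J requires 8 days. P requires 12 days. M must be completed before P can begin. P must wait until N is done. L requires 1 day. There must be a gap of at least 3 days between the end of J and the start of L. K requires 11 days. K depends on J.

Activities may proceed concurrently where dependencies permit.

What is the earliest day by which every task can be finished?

J has no prerequisites, so it starts at day 0 and finishes at day 8.
After J (finishes day 8, plus 3-day gap → day 11), L can start at day 11 and finishes at day 12.
K cannot begin until J (finishes day 8). It runs from day 8 to 8 + 11 = day 19.
M cannot start until K (finishes day 19, plus 2-day gap → day 21); L (finishes day 12). The controlling bound is day 21, so M finishes at 21 + 11 = day 32.
N cannot start until M (finishes day 32, plus 2-day gap → day 34); J (finishes day 8). The controlling bound is day 34, so N finishes at 34 + 10 = day 44.
P needs all of M (finishes day 32); N (finishes day 44). That puts its earliest start at day 44; it finishes at 44 + 12 = day 56.
O needs all of N (finishes day 44); K (finishes day 19). That puts its earliest start at day 44; it finishes at 44 + 1 = day 45.
Q waits on O (finishes day 45, plus 1-day gap → day 46), so it starts at day 46 and finishes at 46 + 3 = day 49.
All tasks are finished once the last one completes. Finish times: J at 8, K at 19, L at 12, M at 32, N at 44, O at 45, P at 56, Q at 49. The latest is day 56.

56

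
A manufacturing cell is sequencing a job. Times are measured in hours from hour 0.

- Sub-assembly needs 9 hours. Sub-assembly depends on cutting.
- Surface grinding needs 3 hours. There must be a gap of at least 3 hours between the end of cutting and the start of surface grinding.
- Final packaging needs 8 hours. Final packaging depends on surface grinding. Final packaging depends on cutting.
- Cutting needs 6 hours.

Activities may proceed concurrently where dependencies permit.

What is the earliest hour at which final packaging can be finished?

20

Cutting has no prerequisites, so it starts at hour 0 and finishes at hour 6.
After cutting (finishes hour 6, plus 3-hour gap → hour 9), surface grinding can start at hour 9 and finishes at hour 12.
For final packaging: surface grinding (finishes hour 12); cutting (finishes hour 6). Taking the maximum gives a start of hour 12, and it finishes at 12 + 8 = hour 20.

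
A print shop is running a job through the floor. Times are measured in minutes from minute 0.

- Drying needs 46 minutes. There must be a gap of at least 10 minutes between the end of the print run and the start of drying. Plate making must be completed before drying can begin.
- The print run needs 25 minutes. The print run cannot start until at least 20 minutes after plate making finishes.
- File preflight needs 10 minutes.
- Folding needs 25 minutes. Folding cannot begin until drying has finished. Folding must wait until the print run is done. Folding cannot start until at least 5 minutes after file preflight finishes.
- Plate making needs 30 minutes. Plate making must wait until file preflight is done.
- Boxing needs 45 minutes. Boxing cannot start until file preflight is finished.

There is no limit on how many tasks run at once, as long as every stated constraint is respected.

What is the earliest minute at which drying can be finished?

141

Nothing blocks file preflight, so it runs from minute 0 to minute 10.
After file preflight (finishes minute 10), plate making can start at minute 10 and finishes at minute 40.
The print run cannot begin until plate making (finishes minute 40, plus 20-minute gap → minute 60). It runs from minute 60 to 60 + 25 = minute 85.
Drying cannot start until the print run (finishes minute 85, plus 10-minute gap → minute 95); plate making (finishes minute 40). The controlling bound is minute 95, so drying finishes at 95 + 46 = minute 141.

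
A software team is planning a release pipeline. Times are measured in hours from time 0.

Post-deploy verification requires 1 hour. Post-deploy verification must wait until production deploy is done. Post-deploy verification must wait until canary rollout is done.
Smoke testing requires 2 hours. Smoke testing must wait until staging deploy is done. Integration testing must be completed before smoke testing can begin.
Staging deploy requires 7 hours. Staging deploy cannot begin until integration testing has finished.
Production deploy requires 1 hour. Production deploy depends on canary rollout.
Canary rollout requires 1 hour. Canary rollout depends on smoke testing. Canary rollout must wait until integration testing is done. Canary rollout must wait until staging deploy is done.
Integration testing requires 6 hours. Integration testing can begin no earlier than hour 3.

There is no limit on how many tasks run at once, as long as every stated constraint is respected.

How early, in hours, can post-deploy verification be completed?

21

Integration testing cannot begin until its own release at hour 3. It runs from hour 3 to 3 + 6 = hour 9.
Staging deploy cannot begin until integration testing (finishes hour 9). It runs from hour 9 to 9 + 7 = hour 16.
Smoke testing has to wait for staging deploy (finishes hour 16); integration testing (finishes hour 9). The latest of these is hour 16, so smoke testing runs hour 16 to 16 + 2 = hour 18.
Canary rollout cannot start until smoke testing (finishes hour 18); integration testing (finishes hour 9); staging deploy (finishes hour 16). The controlling bound is hour 18, so canary rollout finishes at 18 + 1 = hour 19.
Production deploy cannot begin until canary rollout (finishes hour 19). It runs from hour 19 to 19 + 1 = hour 20.
Post-deploy verification cannot start until production deploy (finishes hour 20); canary rollout (finishes hour 19). The controlling bound is hour 20, so post-deploy verification finishes at 20 + 1 = hour 21.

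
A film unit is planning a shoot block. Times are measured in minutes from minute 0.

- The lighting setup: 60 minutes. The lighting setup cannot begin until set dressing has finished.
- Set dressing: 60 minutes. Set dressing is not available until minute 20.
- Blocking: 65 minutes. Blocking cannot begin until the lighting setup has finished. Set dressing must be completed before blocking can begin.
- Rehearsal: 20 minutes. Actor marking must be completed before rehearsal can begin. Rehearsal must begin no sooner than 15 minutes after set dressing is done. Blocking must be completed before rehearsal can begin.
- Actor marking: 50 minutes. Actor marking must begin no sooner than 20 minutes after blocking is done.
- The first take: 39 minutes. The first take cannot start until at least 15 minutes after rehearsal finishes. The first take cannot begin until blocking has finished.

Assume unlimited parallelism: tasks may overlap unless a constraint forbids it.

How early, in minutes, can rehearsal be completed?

Set dressing cannot begin until its own release at minute 20. It runs from minute 20 to 20 + 60 = minute 80.
The lighting setup waits on set dressing (finishes minute 80), so it starts at minute 80 and finishes at 80 + 60 = minute 140.
Blocking cannot start until the lighting setup (finishes minute 140); set dressing (finishes minute 80). The controlling bound is minute 140, so blocking finishes at 140 + 65 = minute 205.
Actor marking cannot begin until blocking (finishes minute 205, plus 20-minute gap → minute 225). It runs from minute 225 to 225 + 50 = minute 275.
Rehearsal has to wait for actor marking (finishes minute 275); set dressing (finishes minute 80, plus 15-minute gap → minute 95); blocking (finishes minute 205). The latest of these is minute 275, so rehearsal runs minute 275 to 275 + 20 = minute 295.

295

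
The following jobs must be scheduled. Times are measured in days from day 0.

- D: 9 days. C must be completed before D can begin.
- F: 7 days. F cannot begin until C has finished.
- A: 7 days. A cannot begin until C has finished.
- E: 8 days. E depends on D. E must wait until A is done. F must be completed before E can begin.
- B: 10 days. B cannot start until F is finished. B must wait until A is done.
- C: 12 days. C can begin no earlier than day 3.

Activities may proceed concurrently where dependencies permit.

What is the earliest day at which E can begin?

24

C waits on its own release at day 3, so it starts at day 3 and finishes at 3 + 12 = day 15.
F cannot begin until C (finishes day 15). It runs from day 15 to 15 + 7 = day 22.
D waits on C (finishes day 15), so it starts at day 15 and finishes at 15 + 9 = day 24.
After C (finishes day 15), A can start at day 15 and finishes at day 22.
E waits on D (finishes day 24); A (finishes day 22); F (finishes day 22). The latest of these is day 24, which is the earliest E can start.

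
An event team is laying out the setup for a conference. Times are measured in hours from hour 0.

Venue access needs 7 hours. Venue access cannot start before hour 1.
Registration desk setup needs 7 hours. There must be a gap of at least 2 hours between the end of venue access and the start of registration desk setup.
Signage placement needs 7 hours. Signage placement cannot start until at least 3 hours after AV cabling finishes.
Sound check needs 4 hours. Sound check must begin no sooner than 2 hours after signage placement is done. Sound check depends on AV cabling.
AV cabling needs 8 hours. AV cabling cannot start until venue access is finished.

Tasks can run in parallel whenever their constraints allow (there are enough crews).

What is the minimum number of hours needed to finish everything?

Venue access cannot begin until its own release at hour 1. It runs from hour 1 to 1 + 7 = hour 8.
Registration desk setup cannot begin until venue access (finishes hour 8, plus 2-hour gap → hour 10). It runs from hour 10 to 10 + 7 = hour 17.
AV cabling cannot begin until venue access (finishes hour 8). It runs from hour 8 to 8 + 8 = hour 16.
Signage placement waits on AV cabling (finishes hour 16, plus 3-hour gap → hour 19), so it starts at hour 19 and finishes at 19 + 7 = hour 26.
Sound check needs all of signage placement (finishes hour 26, plus 2-hour gap → hour 28); AV cabling (finishes hour 16). That puts its earliest start at hour 28; it finishes at 28 + 4 = hour 32.
All tasks are finished once the last one completes. Finish times: Venue access at 8, AV cabling at 16, Registration desk setup at 17, Signage placement at 26, Sound check at 32. The latest is hour 32.

32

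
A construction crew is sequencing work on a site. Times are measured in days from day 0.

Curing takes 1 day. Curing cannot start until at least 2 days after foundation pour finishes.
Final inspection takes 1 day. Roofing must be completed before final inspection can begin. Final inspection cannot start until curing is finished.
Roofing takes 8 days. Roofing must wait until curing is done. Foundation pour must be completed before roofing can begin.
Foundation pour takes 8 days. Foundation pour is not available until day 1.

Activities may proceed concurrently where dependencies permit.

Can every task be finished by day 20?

No

After its own release at day 1, foundation pour can start at day 1 and finishes at day 9.
After foundation pour (finishes day 9, plus 2-day gap → day 11), curing can start at day 11 and finishes at day 12.
Roofing needs all of curing (finishes day 12); foundation pour (finishes day 9). That puts its earliest start at day 12; it finishes at 12 + 8 = day 20.
Final inspection has to wait for roofing (finishes day 20); curing (finishes day 12). The latest of these is day 20, so final inspection runs day 20 to 20 + 1 = day 21.
The earliest everything can be done is day 21, which is after the deadline of 20, so it is not possible.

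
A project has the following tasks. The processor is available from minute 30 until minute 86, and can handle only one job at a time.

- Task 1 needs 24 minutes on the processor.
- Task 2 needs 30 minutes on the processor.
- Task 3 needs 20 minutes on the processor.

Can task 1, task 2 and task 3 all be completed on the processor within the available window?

The processor window is 86 − 30 = 56 minutes.
Running back to back, the jobs need 24 + 30 + 20 = 74 minutes on the processor.
Since 74 > 56, they cannot all fit.

No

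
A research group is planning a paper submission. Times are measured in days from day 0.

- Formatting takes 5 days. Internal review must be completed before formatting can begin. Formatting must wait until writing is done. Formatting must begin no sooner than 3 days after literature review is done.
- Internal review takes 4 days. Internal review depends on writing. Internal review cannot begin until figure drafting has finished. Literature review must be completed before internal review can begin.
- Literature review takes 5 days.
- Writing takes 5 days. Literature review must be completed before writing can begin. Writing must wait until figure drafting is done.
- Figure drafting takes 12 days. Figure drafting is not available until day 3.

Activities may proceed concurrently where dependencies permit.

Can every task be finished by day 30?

Figure drafting cannot begin until its own release at day 3. It runs from day 3 to 3 + 12 = day 15.
Literature review has no prerequisites, so it starts at day 0 and finishes at day 5.
Writing needs all of literature review (finishes day 5); figure drafting (finishes day 15). That puts its earliest start at day 15; it finishes at 15 + 5 = day 20.
Internal review needs all of writing (finishes day 20); figure drafting (finishes day 15); literature review (finishes day 5). That puts its earliest start at day 20; it finishes at 20 + 4 = day 24.
For formatting: internal review (finishes day 24); writing (finishes day 20); literature review (finishes day 5, plus 3-day gap → day 8). Taking the maximum gives a start of day 24, and it finishes at 24 + 5 = day 29.
Every task is finished by day 29, which is no later than the deadline of 30, so the schedule is feasible.

Yes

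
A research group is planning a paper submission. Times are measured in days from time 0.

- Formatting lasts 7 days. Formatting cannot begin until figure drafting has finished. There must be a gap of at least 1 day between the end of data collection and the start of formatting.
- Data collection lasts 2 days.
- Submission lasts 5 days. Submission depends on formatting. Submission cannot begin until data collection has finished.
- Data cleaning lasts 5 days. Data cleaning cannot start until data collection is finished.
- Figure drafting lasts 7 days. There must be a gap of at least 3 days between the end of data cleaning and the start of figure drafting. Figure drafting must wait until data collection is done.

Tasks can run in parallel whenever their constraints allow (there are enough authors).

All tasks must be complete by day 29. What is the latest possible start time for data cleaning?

2

To finish by day 29, submission (duration 5) must start no later than day 24.
Formatting must finish before submission (must start by day 24). With a 7-day duration, formatting must start by 24 − 7 = day 17.
Figure drafting feeds into formatting (must start by day 17); so figure drafting must finish by day 17 and therefore start by day 10.
Data cleaning must finish before figure drafting (must start by day 10, minus 3-day gap → day 7). With a 5-day duration, data cleaning must start by 7 − 5 = day 2.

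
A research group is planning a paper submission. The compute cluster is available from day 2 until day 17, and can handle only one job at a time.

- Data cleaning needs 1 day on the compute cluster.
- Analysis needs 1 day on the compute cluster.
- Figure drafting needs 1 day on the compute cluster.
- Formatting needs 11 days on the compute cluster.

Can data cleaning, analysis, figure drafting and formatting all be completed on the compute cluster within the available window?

Yes

The compute cluster window is 17 − 2 = 15 days.
Running back to back, the jobs need 1 + 1 + 1 + 11 = 14 days on the compute cluster.
Since 14 ≤ 15, they fit within the window.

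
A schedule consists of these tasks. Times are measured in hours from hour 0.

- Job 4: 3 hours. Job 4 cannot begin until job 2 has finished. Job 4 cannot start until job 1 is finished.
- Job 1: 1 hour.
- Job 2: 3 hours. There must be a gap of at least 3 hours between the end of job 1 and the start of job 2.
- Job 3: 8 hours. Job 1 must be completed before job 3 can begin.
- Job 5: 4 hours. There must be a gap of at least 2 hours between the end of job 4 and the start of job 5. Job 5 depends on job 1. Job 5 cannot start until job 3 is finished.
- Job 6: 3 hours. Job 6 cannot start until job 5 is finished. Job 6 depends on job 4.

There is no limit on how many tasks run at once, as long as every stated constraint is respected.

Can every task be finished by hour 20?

Job 1 has no prerequisites, so it starts at hour 0 and finishes at hour 1.
After job 1 (finishes hour 1), job 3 can start at hour 1 and finishes at hour 9.
Job 2 waits on job 1 (finishes hour 1, plus 3-hour gap → hour 4), so it starts at hour 4 and finishes at 4 + 3 = hour 7.
Job 4 has to wait for job 2 (finishes hour 7); job 1 (finishes hour 1). The latest of these is hour 7, so job 4 runs hour 7 to 7 + 3 = hour 10.
For job 5: job 4 (finishes hour 10, plus 2-hour gap → hour 12); job 1 (finishes hour 1); job 3 (finishes hour 9). Taking the maximum gives a start of hour 12, and it finishes at 12 + 4 = hour 16.
Job 6 cannot start until job 5 (finishes hour 16); job 4 (finishes hour 10). The controlling bound is hour 16, so job 6 finishes at 16 + 3 = hour 19.
Every task is finished by hour 19, which is no later than the deadline of 20, so the schedule is feasible.

Yes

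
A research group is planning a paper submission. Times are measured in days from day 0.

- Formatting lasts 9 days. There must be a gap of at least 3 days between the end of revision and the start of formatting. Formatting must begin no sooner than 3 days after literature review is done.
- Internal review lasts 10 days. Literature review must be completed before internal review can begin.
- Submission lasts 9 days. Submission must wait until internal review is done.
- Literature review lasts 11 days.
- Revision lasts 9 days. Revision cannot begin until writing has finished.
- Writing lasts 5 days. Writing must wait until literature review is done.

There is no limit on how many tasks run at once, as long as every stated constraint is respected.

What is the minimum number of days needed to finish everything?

Nothing blocks literature review, so it runs from day 0 to day 11.
After literature review (finishes day 11), internal review can start at day 11 and finishes at day 21.
After internal review (finishes day 21), submission can start at day 21 and finishes at day 30.
After literature review (finishes day 11), writing can start at day 11 and finishes at day 16.
Revision cannot begin until writing (finishes day 16). It runs from day 16 to 16 + 9 = day 25.
Formatting cannot start until revision (finishes day 25, plus 3-day gap → day 28); literature review (finishes day 11, plus 3-day gap → day 14). The controlling bound is day 28, so formatting finishes at 28 + 9 = day 37.
All tasks are finished once the last one completes. Finish times: Literature review at 11, Writing at 16, Internal review at 21, Revision at 25, Formatting at 37, Submission at 30. The latest is day 37.

37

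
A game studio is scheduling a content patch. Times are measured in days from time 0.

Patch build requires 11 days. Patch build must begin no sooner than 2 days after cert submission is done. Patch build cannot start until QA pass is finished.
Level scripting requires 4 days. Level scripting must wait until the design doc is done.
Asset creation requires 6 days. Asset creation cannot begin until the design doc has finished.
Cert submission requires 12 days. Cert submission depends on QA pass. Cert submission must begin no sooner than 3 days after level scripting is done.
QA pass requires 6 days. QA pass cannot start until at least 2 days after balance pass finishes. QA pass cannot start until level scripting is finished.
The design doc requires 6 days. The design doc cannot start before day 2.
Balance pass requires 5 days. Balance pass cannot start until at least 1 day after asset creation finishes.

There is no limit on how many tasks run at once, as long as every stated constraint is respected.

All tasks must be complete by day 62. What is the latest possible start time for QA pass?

Patch build must finish by day 62; it takes 11 days, so it must start by 62 − 11 = day 51.
Cert submission has to be done before patch build (must start by day 51, minus 2-day gap → day 49). That means finishing by day 49, i.e. starting by 49 − 12 = day 37.
For QA pass: cert submission (must start by day 37); patch build (must start by day 51). The most restrictive is day 37; with a 6-day duration, QA pass must start by day 31.

31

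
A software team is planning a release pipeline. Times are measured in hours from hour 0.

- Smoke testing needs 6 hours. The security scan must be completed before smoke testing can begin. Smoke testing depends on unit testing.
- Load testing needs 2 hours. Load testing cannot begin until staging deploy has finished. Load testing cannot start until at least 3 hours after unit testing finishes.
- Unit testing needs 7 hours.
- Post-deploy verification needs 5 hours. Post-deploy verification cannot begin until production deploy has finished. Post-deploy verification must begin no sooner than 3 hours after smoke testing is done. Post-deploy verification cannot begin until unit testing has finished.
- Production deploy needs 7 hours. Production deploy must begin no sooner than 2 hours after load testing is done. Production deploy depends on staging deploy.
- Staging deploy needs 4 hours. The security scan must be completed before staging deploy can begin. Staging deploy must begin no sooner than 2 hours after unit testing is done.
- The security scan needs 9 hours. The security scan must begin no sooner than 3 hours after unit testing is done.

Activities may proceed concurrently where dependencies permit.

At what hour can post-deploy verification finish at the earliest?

Unit testing can start immediately at hour 0; it finishes at hour 7.
After unit testing (finishes hour 7, plus 3-hour gap → hour 10), the security scan can start at hour 10 and finishes at hour 19.
Smoke testing needs all of the security scan (finishes hour 19); unit testing (finishes hour 7). That puts its earliest start at hour 19; it finishes at 19 + 6 = hour 25.
For staging deploy: the security scan (finishes hour 19); unit testing (finishes hour 7, plus 2-hour gap → hour 9). Taking the maximum gives a start of hour 19, and it finishes at 19 + 4 = hour 23.
Load testing needs all of staging deploy (finishes hour 23); unit testing (finishes hour 7, plus 3-hour gap → hour 10). That puts its earliest start at hour 23; it finishes at 23 + 2 = hour 25.
Production deploy has to wait for load testing (finishes hour 25, plus 2-hour gap → hour 27); staging deploy (finishes hour 23). The latest of these is hour 27, so production deploy runs hour 27 to 27 + 7 = hour 34.
Post-deploy verification needs all of production deploy (finishes hour 34); smoke testing (finishes hour 25, plus 3-hour gap → hour 28); unit testing (finishes hour 7). That puts its earliest start at hour 34; it finishes at 34 + 5 = hour 39.

39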